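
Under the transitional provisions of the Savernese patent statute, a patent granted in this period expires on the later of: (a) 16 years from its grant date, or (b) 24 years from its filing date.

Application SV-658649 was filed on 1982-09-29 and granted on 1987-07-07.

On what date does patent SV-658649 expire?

September 29, 2006

(a) grant + 16 years → 7 July 2003.
(b) filing + 24 years → 29 September 2006.
Later of the two: 29 September 2006.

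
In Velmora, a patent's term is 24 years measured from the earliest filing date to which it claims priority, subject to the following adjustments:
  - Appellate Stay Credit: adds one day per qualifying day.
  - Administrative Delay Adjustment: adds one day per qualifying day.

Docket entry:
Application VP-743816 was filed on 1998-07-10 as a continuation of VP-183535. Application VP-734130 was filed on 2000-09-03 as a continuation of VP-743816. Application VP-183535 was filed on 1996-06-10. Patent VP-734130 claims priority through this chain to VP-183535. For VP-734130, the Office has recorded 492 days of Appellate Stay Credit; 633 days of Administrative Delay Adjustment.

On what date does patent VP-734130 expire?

Earliest priority filing: 10 June 1996.
Base term: 10 June 1996 + 24 years → 10 June 2020.
Appellate Stay Credit: +492 days → 15 October 2021.
Administrative Delay Adjustment: +633 days → 10 July 2023.

2023-07-10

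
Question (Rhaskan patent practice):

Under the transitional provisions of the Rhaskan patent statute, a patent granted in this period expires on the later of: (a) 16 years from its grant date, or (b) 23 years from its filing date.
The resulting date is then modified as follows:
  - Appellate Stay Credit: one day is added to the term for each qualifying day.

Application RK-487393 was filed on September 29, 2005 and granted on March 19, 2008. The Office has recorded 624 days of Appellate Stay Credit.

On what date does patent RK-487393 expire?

June 15, 2030

(a) grant + 16 years → 19 March 2024.
(b) filing + 23 years → 29 September 2028.
Later of the two: 29 September 2028.
Appellate Stay Credit: +624 days → 15 June 2030.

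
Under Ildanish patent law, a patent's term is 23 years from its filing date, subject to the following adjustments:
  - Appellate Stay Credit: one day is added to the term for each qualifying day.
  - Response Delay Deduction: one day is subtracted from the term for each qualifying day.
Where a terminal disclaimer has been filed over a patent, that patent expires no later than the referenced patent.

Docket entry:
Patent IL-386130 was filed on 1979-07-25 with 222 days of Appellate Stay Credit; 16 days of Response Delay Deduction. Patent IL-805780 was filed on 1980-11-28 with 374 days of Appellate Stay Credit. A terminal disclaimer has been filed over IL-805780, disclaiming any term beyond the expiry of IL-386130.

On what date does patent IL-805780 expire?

February 16, 2003

Natural term of IL-805780:
  Base: filing + 23 years → 28 November 2003.
  Appellate Stay Credit: +374 days → 6 December 2004.
Expiry of referenced patent IL-386130:
  Base: filing + 23 years → 25 July 2002.
  Appellate Stay Credit: +222 days → 4 March 2003.
  Response Delay Deduction: −16 days → 16 February 2003.
Terminal disclaimer: IL-805780 expires on the earlier of 6 December 2004 and 16 February 2003.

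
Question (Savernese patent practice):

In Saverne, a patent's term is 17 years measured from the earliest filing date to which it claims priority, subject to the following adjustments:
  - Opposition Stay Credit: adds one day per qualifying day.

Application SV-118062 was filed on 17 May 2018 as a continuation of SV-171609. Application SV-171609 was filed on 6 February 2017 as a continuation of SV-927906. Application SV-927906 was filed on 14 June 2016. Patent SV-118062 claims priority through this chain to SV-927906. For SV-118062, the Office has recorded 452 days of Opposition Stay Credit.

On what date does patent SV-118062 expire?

Earliest priority filing: 14 June 2016.
Base term: 14 June 2016 + 17 years → 14 June 2033.
Opposition Stay Credit: +452 days → 9 September 2034.

September 9, 2034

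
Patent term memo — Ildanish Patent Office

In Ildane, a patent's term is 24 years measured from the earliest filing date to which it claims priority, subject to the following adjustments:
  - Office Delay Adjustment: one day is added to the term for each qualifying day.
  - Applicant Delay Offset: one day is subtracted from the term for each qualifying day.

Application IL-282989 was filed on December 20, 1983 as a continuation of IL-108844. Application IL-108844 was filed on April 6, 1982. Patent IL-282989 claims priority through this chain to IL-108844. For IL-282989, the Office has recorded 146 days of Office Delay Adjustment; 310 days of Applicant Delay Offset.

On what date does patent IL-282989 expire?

October 24, 2005

Earliest priority filing: 6 April 1982.
Base term: 6 April 1982 + 24 years → 6 April 2006.
Office Delay Adjustment: +146 days → 30 August 2006.
Applicant Delay Offset: −310 days → 24 October 2005.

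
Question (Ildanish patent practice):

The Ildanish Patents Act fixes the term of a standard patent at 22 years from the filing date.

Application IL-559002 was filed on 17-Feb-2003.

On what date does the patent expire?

February 17, 2025

Filing date + 22 years → 17 February 2025.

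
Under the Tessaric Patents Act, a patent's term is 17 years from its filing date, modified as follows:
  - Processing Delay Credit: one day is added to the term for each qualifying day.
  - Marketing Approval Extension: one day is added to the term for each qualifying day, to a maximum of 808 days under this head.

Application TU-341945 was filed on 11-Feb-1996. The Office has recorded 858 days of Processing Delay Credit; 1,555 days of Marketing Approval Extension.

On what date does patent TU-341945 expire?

September 4, 2017

Base term: filing date + 17 years → 11 February 2013.
Processing Delay Credit: +858 days → 19 June 2015.
Marketing Approval Extension: 1555 days claimed exceeds the 808-day cap, so +808 days → 4 September 2017.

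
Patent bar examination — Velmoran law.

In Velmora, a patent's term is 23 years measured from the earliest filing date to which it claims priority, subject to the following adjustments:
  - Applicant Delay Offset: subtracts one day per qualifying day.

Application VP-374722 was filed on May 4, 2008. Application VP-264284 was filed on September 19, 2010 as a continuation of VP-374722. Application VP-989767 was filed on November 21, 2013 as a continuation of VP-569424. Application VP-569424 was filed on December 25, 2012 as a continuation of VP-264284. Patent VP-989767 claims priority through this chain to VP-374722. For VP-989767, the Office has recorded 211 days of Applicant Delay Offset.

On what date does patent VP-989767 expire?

2030-10-05

Earliest priority filing: 4 May 2008.
Base term: 4 May 2008 + 23 years → 4 May 2031.
Applicant Delay Offset: −211 days → 5 October 2030.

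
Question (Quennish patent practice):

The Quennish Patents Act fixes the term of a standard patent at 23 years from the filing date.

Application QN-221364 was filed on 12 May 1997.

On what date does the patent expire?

2020-05-12

Filing date + 23 years → 12 May 2020.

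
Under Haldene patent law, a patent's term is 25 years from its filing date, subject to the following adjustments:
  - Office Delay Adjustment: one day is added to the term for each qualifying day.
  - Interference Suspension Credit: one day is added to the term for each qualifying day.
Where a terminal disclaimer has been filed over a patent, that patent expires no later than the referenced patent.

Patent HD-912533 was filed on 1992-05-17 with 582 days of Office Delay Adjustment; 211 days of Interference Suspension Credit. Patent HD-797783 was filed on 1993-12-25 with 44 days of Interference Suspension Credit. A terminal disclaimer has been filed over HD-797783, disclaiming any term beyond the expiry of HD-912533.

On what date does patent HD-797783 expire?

February 7, 2019

Natural term of HD-797783:
  Base: filing + 25 years → 25 December 2018.
  Interference Suspension Credit: +44 days → 7 February 2019.
Expiry of referenced patent HD-912533:
  Base: filing + 25 years → 17 May 2017.
  Office Delay Adjustment: +582 days → 20 December 2018.
  Interference Suspension Credit: +211 days → 19 July 2019.
Terminal disclaimer: HD-797783 expires on the earlier of 7 February 2019 and 19 July 2019.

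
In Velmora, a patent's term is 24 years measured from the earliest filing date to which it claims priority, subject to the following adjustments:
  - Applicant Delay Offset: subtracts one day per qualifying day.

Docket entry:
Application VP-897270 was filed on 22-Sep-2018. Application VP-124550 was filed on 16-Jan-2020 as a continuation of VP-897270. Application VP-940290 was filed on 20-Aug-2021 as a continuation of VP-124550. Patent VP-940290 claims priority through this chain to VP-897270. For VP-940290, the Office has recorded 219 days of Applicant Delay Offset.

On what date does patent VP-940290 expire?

2042-02-15

Earliest priority filing: 22 September 2018.
Base term: 22 September 2018 + 24 years → 22 September 2042.
Applicant Delay Offset: −219 days → 15 February 2042.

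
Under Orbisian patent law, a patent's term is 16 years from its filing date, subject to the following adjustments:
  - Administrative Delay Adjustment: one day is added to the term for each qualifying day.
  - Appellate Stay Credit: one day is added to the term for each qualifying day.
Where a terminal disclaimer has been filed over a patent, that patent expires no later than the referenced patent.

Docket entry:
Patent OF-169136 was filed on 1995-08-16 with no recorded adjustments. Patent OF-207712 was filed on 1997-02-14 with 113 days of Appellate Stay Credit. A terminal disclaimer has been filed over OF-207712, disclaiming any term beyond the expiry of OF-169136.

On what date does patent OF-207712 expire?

Natural term of OF-207712:
  Base: filing + 16 years → 14 February 2013.
  Appellate Stay Credit: +113 days → 7 June 2013.
Expiry of referenced patent OF-169136:
  Base: filing + 16 years → 16 August 2011.
Terminal disclaimer: OF-207712 expires on the earlier of 7 June 2013 and 16 August 2011.

2011-08-16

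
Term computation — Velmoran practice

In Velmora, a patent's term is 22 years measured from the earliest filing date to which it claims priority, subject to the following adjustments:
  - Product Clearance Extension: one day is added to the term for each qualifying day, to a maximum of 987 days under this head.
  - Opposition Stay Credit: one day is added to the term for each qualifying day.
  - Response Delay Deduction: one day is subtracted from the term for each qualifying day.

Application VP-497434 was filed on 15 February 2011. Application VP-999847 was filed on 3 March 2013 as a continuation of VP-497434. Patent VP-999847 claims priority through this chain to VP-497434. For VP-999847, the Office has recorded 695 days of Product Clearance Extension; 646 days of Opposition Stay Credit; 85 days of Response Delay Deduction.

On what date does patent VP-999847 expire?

Earliest priority filing: 15 February 2011.
Base term: 15 February 2011 + 22 years → 15 February 2033.
Product Clearance Extension: 695 days (within the 987-day cap) → +695 days → 11 January 2035.
Opposition Stay Credit: +646 days → 18 October 2036.
Response Delay Deduction: −85 days → 25 July 2036.

2036-07-25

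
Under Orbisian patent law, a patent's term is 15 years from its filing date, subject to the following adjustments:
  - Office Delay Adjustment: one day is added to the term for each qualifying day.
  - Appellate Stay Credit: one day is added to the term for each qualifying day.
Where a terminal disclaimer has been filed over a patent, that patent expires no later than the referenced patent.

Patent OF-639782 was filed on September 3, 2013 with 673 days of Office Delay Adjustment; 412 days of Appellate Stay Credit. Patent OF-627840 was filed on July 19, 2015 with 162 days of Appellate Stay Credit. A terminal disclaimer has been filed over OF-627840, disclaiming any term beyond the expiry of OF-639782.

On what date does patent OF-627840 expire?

December 28, 2030

Natural term of OF-627840:
  Base: filing + 15 years → 19 July 2030.
  Appellate Stay Credit: +162 days → 28 December 2030.
Expiry of referenced patent OF-639782:
  Base: filing + 15 years → 3 September 2028.
  Office Delay Adjustment: +673 days → 8 July 2030.
  Appellate Stay Credit: +412 days → 24 August 2031.
Terminal disclaimer: OF-627840 expires on the earlier of 28 December 2030 and 24 August 2031.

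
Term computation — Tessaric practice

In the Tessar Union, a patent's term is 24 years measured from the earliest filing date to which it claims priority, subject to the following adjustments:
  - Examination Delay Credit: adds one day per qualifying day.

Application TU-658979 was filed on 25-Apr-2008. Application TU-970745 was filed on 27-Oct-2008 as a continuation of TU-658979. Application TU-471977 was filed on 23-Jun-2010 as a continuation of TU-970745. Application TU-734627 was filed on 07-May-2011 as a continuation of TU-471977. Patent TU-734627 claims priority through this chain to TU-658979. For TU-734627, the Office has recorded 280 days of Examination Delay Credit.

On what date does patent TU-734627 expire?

Earliest priority filing: 25 April 2008.
Base term: 25 April 2008 + 24 years → 25 April 2032.
Examination Delay Credit: +280 days → 30 January 2033.

2033-01-30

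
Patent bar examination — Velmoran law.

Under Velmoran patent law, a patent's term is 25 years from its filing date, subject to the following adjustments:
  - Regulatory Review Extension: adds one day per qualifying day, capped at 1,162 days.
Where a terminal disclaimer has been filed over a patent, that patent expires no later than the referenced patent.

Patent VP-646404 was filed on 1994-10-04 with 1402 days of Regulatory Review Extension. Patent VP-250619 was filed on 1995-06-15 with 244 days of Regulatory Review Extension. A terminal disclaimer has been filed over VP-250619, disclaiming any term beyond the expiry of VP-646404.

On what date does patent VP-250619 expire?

February 14, 2021

Natural term of VP-250619:
  Base: filing + 25 years → 15 June 2020.
  Regulatory Review Extension: 244 days (within the 1162-day cap) → +244 days → 14 February 2021.
Expiry of referenced patent VP-646404:
  Base: filing + 25 years → 4 October 2019.
  Regulatory Review Extension: 1402 days claimed exceeds the 1162-day cap, so +1162 days → 9 December 2022.
Terminal disclaimer: VP-250619 expires on the earlier of 14 February 2021 and 9 December 2022.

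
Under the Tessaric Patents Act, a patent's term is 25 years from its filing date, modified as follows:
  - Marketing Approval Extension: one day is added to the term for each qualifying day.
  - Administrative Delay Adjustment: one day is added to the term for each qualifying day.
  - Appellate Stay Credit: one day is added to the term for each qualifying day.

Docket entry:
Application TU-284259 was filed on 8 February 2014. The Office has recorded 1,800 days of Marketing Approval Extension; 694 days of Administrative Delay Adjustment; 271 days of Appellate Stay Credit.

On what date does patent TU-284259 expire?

2046-09-04

Base term: filing date + 25 years → 8 February 2039.
Marketing Approval Extension: +1800 days → 13 January 2044.
Administrative Delay Adjustment: +694 days → 7 December 2045.
Appellate Stay Credit: +271 days → 4 September 2046.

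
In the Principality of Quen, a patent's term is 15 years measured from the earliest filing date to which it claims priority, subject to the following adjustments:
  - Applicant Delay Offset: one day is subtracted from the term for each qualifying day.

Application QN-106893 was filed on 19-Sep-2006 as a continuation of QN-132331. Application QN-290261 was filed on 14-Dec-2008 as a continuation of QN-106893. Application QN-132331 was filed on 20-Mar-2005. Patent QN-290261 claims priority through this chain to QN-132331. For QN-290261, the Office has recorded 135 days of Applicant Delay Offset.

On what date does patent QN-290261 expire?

Earliest priority filing: 20 March 2005.
Base term: 20 March 2005 + 15 years → 20 March 2020.
Applicant Delay Offset: −135 days → 6 November 2019.

November 6, 2019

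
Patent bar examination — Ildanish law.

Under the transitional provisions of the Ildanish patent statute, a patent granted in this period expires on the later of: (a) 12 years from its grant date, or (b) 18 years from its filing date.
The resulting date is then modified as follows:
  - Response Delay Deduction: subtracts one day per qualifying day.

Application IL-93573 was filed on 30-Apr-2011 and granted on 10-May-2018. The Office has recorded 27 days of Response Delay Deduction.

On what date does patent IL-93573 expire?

2030-04-13

(a) grant + 12 years → 10 May 2030.
(b) filing + 18 years → 30 April 2029.
Later of the two: 10 May 2030.
Response Delay Deduction: −27 days → 13 April 2030.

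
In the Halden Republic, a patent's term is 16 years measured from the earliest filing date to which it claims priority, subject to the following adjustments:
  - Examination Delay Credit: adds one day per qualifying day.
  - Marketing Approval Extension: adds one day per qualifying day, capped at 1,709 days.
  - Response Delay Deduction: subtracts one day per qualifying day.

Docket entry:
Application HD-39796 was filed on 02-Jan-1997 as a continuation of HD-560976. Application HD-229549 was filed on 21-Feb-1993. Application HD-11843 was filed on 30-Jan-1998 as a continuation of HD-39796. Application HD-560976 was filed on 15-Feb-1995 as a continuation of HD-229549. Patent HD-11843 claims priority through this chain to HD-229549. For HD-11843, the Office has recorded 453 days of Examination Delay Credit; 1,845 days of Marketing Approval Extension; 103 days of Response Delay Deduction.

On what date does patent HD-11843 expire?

Earliest priority filing: 21 February 1993.
Base term: 21 February 1993 + 16 years → 21 February 2009.
Examination Delay Credit: +453 days → 20 May 2010.
Marketing Approval Extension: 1845 days claimed exceeds the 1709-day cap, so +1709 days → 23 January 2015.
Response Delay Deduction: −103 days → 12 October 2014.

October 12, 2014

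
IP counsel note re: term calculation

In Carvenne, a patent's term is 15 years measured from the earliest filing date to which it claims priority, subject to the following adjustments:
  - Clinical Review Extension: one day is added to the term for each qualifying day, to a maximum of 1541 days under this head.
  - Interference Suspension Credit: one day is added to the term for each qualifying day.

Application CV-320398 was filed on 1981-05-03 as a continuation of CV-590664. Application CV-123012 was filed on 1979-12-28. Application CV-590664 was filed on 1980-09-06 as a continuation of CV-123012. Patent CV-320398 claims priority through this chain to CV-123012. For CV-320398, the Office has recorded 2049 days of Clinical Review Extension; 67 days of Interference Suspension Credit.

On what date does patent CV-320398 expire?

May 24, 1999

Earliest priority filing: 28 December 1979.
Base term: 28 December 1979 + 15 years → 28 December 1994.
Clinical Review Extension: 2049 days claimed exceeds the 1541-day cap, so +1541 days → 18 March 1999.
Interference Suspension Credit: +67 days → 24 May 1999.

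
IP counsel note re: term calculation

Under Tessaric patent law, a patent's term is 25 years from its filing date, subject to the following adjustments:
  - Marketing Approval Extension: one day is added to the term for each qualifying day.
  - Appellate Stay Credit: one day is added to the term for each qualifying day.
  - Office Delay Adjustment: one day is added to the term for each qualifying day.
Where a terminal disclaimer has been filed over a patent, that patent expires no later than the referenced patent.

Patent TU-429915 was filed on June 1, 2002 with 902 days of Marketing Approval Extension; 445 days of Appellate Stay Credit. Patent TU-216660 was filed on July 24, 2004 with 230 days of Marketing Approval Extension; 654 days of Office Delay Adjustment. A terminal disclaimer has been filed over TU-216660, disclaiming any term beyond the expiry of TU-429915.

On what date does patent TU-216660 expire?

Natural term of TU-216660:
  Base: filing + 25 years → 24 July 2029.
  Marketing Approval Extension: +230 days → 11 March 2030.
  Office Delay Adjustment: +654 days → 25 December 2031.
Expiry of referenced patent TU-429915:
  Base: filing + 25 years → 1 June 2027.
  Marketing Approval Extension: +902 days → 19 November 2029.
  Appellate Stay Credit: +445 days → 7 February 2031.
Terminal disclaimer: TU-216660 expires on the earlier of 25 December 2031 and 7 February 2031.

February 7, 2031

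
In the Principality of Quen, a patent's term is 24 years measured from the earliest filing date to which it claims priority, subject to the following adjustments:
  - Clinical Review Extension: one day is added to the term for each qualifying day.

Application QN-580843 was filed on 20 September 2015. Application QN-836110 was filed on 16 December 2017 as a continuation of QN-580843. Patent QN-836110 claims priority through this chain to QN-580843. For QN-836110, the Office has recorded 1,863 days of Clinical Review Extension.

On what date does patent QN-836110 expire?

2044-10-26

Earliest priority filing: 20 September 2015.
Base term: 20 September 2015 + 24 years → 20 September 2039.
Clinical Review Extension: +1863 days → 26 October 2044.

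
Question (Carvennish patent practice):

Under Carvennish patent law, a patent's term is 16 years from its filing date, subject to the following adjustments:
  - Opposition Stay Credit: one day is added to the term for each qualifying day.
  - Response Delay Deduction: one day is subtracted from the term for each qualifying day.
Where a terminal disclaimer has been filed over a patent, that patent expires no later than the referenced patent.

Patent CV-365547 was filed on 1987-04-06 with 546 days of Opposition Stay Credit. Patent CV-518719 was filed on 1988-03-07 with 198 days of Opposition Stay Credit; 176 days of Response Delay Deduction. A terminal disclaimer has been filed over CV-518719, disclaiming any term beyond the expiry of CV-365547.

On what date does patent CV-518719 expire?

2004-03-29

Natural term of CV-518719:
  Base: filing + 16 years → 7 March 2004.
  Opposition Stay Credit: +198 days → 21 September 2004.
  Response Delay Deduction: −176 days → 29 March 2004.
Expiry of referenced patent CV-365547:
  Base: filing + 16 years → 6 April 2003.
  Opposition Stay Credit: +546 days → 3 October 2004.
Terminal disclaimer: CV-518719 expires on the earlier of 29 March 2004 and 3 October 2004.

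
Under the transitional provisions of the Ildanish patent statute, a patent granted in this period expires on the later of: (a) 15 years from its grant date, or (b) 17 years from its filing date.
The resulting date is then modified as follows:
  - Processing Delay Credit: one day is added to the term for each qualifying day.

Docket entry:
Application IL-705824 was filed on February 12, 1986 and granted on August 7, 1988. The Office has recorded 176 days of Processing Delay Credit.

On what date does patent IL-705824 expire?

January 30, 2004

(a) grant + 15 years → 7 August 2003.
(b) filing + 17 years → 12 February 2003.
Later of the two: 7 August 2003.
Processing Delay Credit: +176 days → 30 January 2004.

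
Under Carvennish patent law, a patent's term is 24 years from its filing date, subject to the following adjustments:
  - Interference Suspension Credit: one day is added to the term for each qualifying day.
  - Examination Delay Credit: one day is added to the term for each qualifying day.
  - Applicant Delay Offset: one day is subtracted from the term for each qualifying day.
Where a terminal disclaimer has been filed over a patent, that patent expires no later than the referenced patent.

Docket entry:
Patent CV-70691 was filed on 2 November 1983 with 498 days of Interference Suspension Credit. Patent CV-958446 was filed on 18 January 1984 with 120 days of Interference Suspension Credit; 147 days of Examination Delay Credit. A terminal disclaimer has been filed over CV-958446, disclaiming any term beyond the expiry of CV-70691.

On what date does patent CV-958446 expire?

October 11, 2008

Natural term of CV-958446:
  Base: filing + 24 years → 18 January 2008.
  Interference Suspension Credit: +120 days → 17 May 2008.
  Examination Delay Credit: +147 days → 11 October 2008.
Expiry of referenced patent CV-70691:
  Base: filing + 24 years → 2 November 2007.
  Interference Suspension Credit: +498 days → 14 March 2009.
Terminal disclaimer: CV-958446 expires on the earlier of 11 October 2008 and 14 March 2009.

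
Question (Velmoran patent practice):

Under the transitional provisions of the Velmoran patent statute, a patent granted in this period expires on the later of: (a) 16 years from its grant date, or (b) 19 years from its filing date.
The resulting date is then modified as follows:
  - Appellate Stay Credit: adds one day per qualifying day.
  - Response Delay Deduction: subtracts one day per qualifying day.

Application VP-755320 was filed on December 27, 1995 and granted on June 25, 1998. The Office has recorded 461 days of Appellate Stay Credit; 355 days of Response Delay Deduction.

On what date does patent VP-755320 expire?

(a) grant + 16 years → 25 June 2014.
(b) filing + 19 years → 27 December 2014.
Later of the two: 27 December 2014.
Appellate Stay Credit: +461 days → 1 April 2016.
Response Delay Deduction: −355 days → 12 April 2015.

April 12, 2015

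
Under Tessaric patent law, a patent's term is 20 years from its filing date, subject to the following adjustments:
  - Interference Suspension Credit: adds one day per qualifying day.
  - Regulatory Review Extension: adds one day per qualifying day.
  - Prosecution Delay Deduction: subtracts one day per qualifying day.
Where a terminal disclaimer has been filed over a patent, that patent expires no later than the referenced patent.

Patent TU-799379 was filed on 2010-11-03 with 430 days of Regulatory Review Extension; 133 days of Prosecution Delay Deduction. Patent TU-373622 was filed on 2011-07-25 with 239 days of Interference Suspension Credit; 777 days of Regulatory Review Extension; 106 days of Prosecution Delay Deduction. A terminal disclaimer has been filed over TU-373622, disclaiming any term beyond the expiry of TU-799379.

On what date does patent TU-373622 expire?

Natural term of TU-373622:
  Base: filing + 20 years → 25 July 2031.
  Interference Suspension Credit: +239 days → 20 March 2032.
  Regulatory Review Extension: +777 days → 6 May 2034.
  Prosecution Delay Deduction: −106 days → 20 January 2034.
Expiry of referenced patent TU-799379:
  Base: filing + 20 years → 3 November 2030.
  Regulatory Review Extension: +430 days → 7 January 2032.
  Prosecution Delay Deduction: −133 days → 27 August 2031.
Terminal disclaimer: TU-373622 expires on the earlier of 20 January 2034 and 27 August 2031.

2031-08-27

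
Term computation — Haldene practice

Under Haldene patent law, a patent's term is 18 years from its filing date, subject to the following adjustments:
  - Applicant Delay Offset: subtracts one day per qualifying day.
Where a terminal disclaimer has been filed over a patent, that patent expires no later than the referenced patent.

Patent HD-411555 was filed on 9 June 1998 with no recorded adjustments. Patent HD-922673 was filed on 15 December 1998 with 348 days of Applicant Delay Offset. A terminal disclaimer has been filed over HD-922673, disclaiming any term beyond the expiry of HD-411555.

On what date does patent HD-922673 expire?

2016-01-02

Natural term of HD-922673:
  Base: filing + 18 years → 15 December 2016.
  Applicant Delay Offset: −348 days → 2 January 2016.
Expiry of referenced patent HD-411555:
  Base: filing + 18 years → 9 June 2016.
Terminal disclaimer: HD-922673 expires on the earlier of 2 January 2016 and 9 June 2016.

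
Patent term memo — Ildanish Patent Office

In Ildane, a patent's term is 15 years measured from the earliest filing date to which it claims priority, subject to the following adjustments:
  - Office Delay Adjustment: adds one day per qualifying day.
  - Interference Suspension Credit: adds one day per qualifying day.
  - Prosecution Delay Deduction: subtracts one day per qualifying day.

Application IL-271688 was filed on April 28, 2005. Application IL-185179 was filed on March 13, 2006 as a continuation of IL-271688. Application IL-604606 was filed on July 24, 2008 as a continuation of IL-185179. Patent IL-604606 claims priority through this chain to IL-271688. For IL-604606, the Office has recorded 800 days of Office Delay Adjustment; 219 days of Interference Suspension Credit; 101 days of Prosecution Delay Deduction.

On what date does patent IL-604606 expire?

Earliest priority filing: 28 April 2005.
Base term: 28 April 2005 + 15 years → 28 April 2020.
Office Delay Adjustment: +800 days → 7 July 2022.
Interference Suspension Credit: +219 days → 11 February 2023.
Prosecution Delay Deduction: −101 days → 2 November 2022.

2022-11-02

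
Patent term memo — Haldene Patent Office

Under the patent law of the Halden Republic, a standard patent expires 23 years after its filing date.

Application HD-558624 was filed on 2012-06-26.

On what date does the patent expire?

June 26, 2035

Filing date + 23 years → 26 June 2035.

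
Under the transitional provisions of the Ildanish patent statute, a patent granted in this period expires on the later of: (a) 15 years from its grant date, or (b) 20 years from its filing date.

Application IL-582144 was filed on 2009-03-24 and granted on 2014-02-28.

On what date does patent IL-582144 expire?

March 24, 2029

(a) grant + 15 years → 28 February 2029.
(b) filing + 20 years → 24 March 2029.
Later of the two: 24 March 2029.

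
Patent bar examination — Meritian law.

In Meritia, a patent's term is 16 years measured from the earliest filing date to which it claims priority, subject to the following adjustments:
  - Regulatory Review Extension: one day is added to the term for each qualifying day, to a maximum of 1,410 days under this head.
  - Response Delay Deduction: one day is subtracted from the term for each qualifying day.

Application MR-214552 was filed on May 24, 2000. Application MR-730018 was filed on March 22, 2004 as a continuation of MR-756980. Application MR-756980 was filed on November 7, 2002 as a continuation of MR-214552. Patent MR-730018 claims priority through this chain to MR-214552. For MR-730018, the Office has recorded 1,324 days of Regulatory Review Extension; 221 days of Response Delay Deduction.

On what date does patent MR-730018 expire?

Earliest priority filing: 24 May 2000.
Base term: 24 May 2000 + 16 years → 24 May 2016.
Regulatory Review Extension: 1324 days (within the 1410-day cap) → +1324 days → 8 January 2020.
Response Delay Deduction: −221 days → 1 June 2019.

June 1, 2019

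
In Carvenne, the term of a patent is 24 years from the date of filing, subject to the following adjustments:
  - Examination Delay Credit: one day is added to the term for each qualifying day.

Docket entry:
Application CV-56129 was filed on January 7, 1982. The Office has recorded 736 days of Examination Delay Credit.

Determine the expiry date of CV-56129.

January 13, 2008

Base term: filing date + 24 years → 7 January 2006.
Examination Delay Credit: +736 days → 13 January 2008.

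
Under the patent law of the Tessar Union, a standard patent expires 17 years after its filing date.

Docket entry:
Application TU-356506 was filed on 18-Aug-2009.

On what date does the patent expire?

Filing date + 17 years → 18 August 2026.

August 18, 2026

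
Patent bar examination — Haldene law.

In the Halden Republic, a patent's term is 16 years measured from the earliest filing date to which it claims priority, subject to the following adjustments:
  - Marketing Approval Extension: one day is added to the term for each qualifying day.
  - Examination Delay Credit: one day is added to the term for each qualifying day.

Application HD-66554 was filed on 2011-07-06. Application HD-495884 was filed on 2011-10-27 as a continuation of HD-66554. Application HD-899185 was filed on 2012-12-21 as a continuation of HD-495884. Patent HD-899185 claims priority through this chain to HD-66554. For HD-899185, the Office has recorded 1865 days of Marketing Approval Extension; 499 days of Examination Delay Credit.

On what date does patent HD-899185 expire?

Earliest priority filing: 6 July 2011.
Base term: 6 July 2011 + 16 years → 6 July 2027.
Marketing Approval Extension: +1865 days → 13 August 2032.
Examination Delay Credit: +499 days → 25 December 2033.

December 25, 2033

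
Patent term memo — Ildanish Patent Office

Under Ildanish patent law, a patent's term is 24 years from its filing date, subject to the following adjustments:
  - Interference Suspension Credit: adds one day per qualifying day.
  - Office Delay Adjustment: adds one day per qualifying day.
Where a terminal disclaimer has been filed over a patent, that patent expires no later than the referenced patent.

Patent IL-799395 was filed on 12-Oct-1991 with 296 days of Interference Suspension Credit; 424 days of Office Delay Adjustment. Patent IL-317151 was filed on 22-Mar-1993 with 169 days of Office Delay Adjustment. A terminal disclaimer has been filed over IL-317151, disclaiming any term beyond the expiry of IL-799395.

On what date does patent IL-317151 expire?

Natural term of IL-317151:
  Base: filing + 24 years → 22 March 2017.
  Office Delay Adjustment: +169 days → 7 September 2017.
Expiry of referenced patent IL-799395:
  Base: filing + 24 years → 12 October 2015.
  Interference Suspension Credit: +296 days → 3 August 2016.
  Office Delay Adjustment: +424 days → 1 October 2017.
Terminal disclaimer: IL-317151 expires on the earlier of 7 September 2017 and 1 October 2017.

2017-09-07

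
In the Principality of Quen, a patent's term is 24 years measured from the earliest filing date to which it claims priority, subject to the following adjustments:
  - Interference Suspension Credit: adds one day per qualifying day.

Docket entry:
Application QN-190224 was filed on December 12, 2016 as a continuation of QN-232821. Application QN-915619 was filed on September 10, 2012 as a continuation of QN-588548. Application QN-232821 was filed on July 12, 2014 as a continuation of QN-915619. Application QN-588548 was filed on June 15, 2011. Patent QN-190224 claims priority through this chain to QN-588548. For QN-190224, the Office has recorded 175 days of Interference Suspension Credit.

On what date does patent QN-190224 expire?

December 7, 2035

Earliest priority filing: 15 June 2011.
Base term: 15 June 2011 + 24 years → 15 June 2035.
Interference Suspension Credit: +175 days → 7 December 2035.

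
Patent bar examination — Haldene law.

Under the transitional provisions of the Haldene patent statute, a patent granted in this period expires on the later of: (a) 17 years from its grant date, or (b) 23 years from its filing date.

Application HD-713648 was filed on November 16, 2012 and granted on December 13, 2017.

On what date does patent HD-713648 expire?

November 16, 2035

(a) grant + 17 years → 13 December 2034.
(b) filing + 23 years → 16 November 2035.
Later of the two: 16 November 2035.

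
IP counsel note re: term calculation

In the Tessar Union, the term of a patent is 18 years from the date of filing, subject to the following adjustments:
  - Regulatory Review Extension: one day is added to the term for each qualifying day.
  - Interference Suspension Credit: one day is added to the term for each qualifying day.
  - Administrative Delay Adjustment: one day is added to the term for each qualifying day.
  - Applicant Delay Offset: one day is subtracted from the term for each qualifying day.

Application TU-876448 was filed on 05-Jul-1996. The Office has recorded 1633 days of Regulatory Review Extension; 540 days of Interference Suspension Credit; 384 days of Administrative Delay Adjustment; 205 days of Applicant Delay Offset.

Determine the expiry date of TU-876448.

Base term: filing date + 18 years → 5 July 2014.
Regulatory Review Extension: +1633 days → 24 December 2018.
Interference Suspension Credit: +540 days → 16 June 2020.
Administrative Delay Adjustment: +384 days → 5 July 2021.
Applicant Delay Offset: −205 days → 12 December 2020.

2020-12-12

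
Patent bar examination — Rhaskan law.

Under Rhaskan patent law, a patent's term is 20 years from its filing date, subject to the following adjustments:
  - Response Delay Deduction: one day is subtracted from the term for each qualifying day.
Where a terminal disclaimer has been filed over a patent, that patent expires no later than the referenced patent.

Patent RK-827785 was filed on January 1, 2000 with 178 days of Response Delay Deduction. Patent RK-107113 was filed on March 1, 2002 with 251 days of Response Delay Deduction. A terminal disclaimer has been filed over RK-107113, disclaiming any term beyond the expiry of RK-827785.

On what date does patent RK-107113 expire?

2019-07-07

Natural term of RK-107113:
  Base: filing + 20 years → 1 March 2022.
  Response Delay Deduction: −251 days → 23 June 2021.
Expiry of referenced patent RK-827785:
  Base: filing + 20 years → 1 January 2020.
  Response Delay Deduction: −178 days → 7 July 2019.
Terminal disclaimer: RK-107113 expires on the earlier of 23 June 2021 and 7 July 2019.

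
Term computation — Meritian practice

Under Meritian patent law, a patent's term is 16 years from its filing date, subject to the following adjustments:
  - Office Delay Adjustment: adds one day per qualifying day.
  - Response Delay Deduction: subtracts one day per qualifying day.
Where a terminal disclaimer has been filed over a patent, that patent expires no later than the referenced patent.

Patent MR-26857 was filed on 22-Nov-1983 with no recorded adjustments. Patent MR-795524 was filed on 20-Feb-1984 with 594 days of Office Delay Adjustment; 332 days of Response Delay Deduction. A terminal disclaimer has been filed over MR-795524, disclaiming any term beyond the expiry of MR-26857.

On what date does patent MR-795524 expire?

1999-11-22

Natural term of MR-795524:
  Base: filing + 16 years → 20 February 2000.
  Office Delay Adjustment: +594 days → 6 October 2001.
  Response Delay Deduction: −332 days → 8 November 2000.
Expiry of referenced patent MR-26857:
  Base: filing + 16 years → 22 November 1999.
Terminal disclaimer: MR-795524 expires on the earlier of 8 November 2000 and 22 November 1999.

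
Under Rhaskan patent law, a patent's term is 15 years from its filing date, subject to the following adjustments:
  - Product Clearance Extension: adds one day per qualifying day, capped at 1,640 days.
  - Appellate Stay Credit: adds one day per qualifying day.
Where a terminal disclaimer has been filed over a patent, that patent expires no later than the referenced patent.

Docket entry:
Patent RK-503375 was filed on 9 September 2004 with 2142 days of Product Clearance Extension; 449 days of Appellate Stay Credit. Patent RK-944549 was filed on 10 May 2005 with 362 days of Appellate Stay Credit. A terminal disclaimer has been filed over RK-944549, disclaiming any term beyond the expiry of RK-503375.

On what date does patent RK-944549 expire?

2021-05-07

Natural term of RK-944549:
  Base: filing + 15 years → 10 May 2020.
  Appellate Stay Credit: +362 days → 7 May 2021.
Expiry of referenced patent RK-503375:
  Base: filing + 15 years → 9 September 2019.
  Product Clearance Extension: 2142 days claimed exceeds the 1640-day cap, so +1640 days → 6 March 2024.
  Appellate Stay Credit: +449 days → 29 May 2025.
Terminal disclaimer: RK-944549 expires on the earlier of 7 May 2021 and 29 May 2025.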